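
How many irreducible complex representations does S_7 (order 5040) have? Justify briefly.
15

The number of irreducible complex representations of a finite group equals its number of conjugacy classes. Conjugacy classes in S_7 correspond to cycle types, i.e. partitions of 7; there are p(7) = 15 of them, so S_7 (order 5040) has exactly 15 irreducible complex representations.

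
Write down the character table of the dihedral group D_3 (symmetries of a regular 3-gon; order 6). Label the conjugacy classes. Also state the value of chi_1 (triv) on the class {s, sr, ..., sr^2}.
Conjugacy classes: {e} of size 1, {r^1, r^2} of size 2, {s, sr, ..., sr^2} of size 3.
Character table:
  irrep \ class              {e} (size 1)  {r^1, r^2} (size 2)  {s, sr, ..., sr^2} (size 3)
  chi_1 (triv)               1             1                    1                          
  chi_2 (sign: r->1, s->-1)  1             1                    -1                         
  chi_3 (2d, j=1)            2             -1                   0                          

Spot check: chi_1 (triv) on {s, sr, ..., sr^2} = 1.

Argument: D_3 has order 2*3 = 6 with 3 conjugacy classes, hence 3 irreducibles. Sum of squared dims 1 + 1 + 4 = 6 = |G|. Linear characters come from the abelianisation; the 2-dimensional irreps have character r^k -> 2*cos(2*pi*j*k/3), reflections -> 0.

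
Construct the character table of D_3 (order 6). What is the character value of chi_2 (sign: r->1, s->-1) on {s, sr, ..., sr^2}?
Conjugacy classes: {e} of size 1, {r^1, r^2} of size 2, {s, sr, ..., sr^2} of size 3.
Character table:
  irrep \ class              {e} (size 1)  {r^1, r^2} (size 2)  {s, sr, ..., sr^2} (size 3)
  chi_1 (triv)               1             1                    1                          
  chi_2 (sign: r->1, s->-1)  1             1                    -1                         
  chi_3 (2d, j=1)            2             -1                   0                          

Spot check: chi_2 (sign: r->1, s->-1) on {s, sr, ..., sr^2} = -1.

Argument: D_3 has order 2*3 = 6 with 3 conjugacy classes, hence 3 irreducibles. Sum of squared dims 1 + 1 + 4 = 6 = |G|. Linear characters come from the abelianisation; the 2-dimensional irreps have character r^k -> 2*cos(2*pi*j*k/3), reflections -> 0.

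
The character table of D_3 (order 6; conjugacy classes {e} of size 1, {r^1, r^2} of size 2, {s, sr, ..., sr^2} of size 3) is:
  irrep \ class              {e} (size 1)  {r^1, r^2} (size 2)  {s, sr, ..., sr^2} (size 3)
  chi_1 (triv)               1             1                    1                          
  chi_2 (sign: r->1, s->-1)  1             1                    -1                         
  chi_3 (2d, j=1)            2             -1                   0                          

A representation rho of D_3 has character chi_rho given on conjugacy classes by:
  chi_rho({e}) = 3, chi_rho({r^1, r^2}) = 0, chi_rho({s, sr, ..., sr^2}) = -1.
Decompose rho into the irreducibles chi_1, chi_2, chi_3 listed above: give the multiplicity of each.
Multiplicities: chi_1: 0, chi_2: 1, chi_3: 1.

Solution. Use <chi_rho, chi> = (1/|G|) sum_C |C| * chi_rho(C) * conj(chi(C)) with |G| = 6 for each irreducible chi in the table:
  <chi_rho, chi_1> = (1/6)[1*(3)*conj(1) + 2*(0)*conj(1) + 3*(-1)*conj(1)]
      = (1/6)[(3) + (0) + (-3)] = 0/6 = 0
  <chi_rho, chi_2> = (1/6)[1*(3)*conj(1) + 2*(0)*conj(1) + 3*(-1)*conj(-1)]
      = (1/6)[(3) + (0) + (3)] = 6/6 = 1
  <chi_rho, chi_3> = (1/6)[1*(3)*conj(2) + 2*(0)*conj(-1) + 3*(-1)*conj(0)]
      = (1/6)[(6) + (0) + (0)] = 6/6 = 1
Dimension check: dim(rho) = sum (mult * dim) = 0*1 + 1*1 + 1*2 = 3 = chi_rho(e) = 3.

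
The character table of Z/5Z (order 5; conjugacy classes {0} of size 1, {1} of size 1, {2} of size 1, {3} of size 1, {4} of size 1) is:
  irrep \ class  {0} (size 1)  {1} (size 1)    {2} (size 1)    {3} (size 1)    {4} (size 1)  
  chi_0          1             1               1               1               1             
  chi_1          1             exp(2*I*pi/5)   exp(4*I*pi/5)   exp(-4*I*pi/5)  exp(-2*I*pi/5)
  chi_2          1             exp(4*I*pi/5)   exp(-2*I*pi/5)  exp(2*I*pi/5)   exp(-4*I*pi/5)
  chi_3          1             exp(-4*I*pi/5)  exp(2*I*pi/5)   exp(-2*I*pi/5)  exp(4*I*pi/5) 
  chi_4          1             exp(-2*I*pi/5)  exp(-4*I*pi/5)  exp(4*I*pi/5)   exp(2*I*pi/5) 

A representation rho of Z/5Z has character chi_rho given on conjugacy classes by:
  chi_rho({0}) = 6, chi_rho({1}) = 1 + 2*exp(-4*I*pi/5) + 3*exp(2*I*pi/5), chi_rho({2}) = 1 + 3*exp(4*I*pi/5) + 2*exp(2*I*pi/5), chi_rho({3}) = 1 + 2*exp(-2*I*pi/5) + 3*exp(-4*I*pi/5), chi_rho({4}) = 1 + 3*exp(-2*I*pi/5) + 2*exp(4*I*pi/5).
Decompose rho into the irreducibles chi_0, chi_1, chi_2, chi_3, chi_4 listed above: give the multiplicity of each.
Multiplicities: chi_0: 1, chi_1: 3, chi_2: 0, chi_3: 2, chi_4: 0.

Derivation: Use <chi_rho, chi> = (1/|G|) sum_C |C| * chi_rho(C) * conj(chi(C)) with |G| = 5 for each irreducible chi in the table:
  <chi_rho, chi_0> = (1/5)[1*(6)*conj(1) + 1*(1 + 2*exp(-4*I*pi/5) + 3*exp(2*I*pi/5))*conj(1) + 1*(1 + 3*exp(4*I*pi/5) + 2*exp(2*I*pi/5))*conj(1) + 1*(1 + 2*exp(-2*I*pi/5) + 3*exp(-4*I*pi/5))*conj(1) + 1*(1 + 3*exp(-2*I*pi/5) + 2*exp(4*I*pi/5))*conj(1)]
      = (1/5)[(6) + (1 + 2*exp(-4*I*pi/5) + 3*exp(2*I*pi/5)) + (1 + 3*exp(4*I*pi/5) + 2*exp(2*I*pi/5)) + (1 + 2*exp(-2*I*pi/5) + 3*exp(-4*I*pi/5)) + (1 + 3*exp(-2*I*pi/5) + 2*exp(4*I*pi/5))] = 5/5 = 1
  <chi_rho, chi_1> = (1/5)[1*(6)*conj(1) + 1*(1 + 2*exp(-4*I*pi/5) + 3*exp(2*I*pi/5))*conj(exp(2*I*pi/5)) + 1*(1 + 3*exp(4*I*pi/5) + 2*exp(2*I*pi/5))*conj(exp(4*I*pi/5)) + 1*(1 + 2*exp(-2*I*pi/5) + 3*exp(-4*I*pi/5))*conj(exp(-4*I*pi/5)) + 1*(1 + 3*exp(-2*I*pi/5) + 2*exp(4*I*pi/5))*conj(exp(-2*I*pi/5))]
      = (1/5)[(6) + (3 + exp(-2*I*pi/5) + 2*exp(4*I*pi/5)) + (3 + 2*exp(-2*I*pi/5) + exp(-4*I*pi/5)) + (3 + exp(4*I*pi/5) + 2*exp(2*I*pi/5)) + (3 + 2*exp(-4*I*pi/5) + exp(2*I*pi/5))] = 15/5 = 3
  <chi_rho, chi_2> = (1/5)[1*(6)*conj(1) + 1*(1 + 2*exp(-4*I*pi/5) + 3*exp(2*I*pi/5))*conj(exp(4*I*pi/5)) + 1*(1 + 3*exp(4*I*pi/5) + 2*exp(2*I*pi/5))*conj(exp(-2*I*pi/5)) + 1*(1 + 2*exp(-2*I*pi/5) + 3*exp(-4*I*pi/5))*conj(exp(2*I*pi/5)) + 1*(1 + 3*exp(-2*I*pi/5) + 2*exp(4*I*pi/5))*conj(exp(-4*I*pi/5))]
      = (1/5)[(6) + (3*exp(-2*I*pi/5) + exp(-4*I*pi/5) + 2*exp(2*I*pi/5)) + (3*exp(-4*I*pi/5) + exp(2*I*pi/5) + 2*exp(4*I*pi/5)) + (2*exp(-4*I*pi/5) + exp(-2*I*pi/5) + 3*exp(4*I*pi/5)) + (2*exp(-2*I*pi/5) + exp(4*I*pi/5) + 3*exp(2*I*pi/5))] = 0/5 = 0
  <chi_rho, chi_3> = (1/5)[1*(6)*conj(1) + 1*(1 + 2*exp(-4*I*pi/5) + 3*exp(2*I*pi/5))*conj(exp(-4*I*pi/5)) + 1*(1 + 3*exp(4*I*pi/5) + 2*exp(2*I*pi/5))*conj(exp(2*I*pi/5)) + 1*(1 + 2*exp(-2*I*pi/5) + 3*exp(-4*I*pi/5))*conj(exp(-2*I*pi/5)) + 1*(1 + 3*exp(-2*I*pi/5) + 2*exp(4*I*pi/5))*conj(exp(4*I*pi/5))]
      = (1/5)[(6) + (2 + 3*exp(-4*I*pi/5) + exp(4*I*pi/5)) + (2 + exp(-2*I*pi/5) + 3*exp(2*I*pi/5)) + (2 + 3*exp(-2*I*pi/5) + exp(2*I*pi/5)) + (2 + exp(-4*I*pi/5) + 3*exp(4*I*pi/5))] = 10/5 = 2
  <chi_rho, chi_4> = (1/5)[1*(6)*conj(1) + 1*(1 + 2*exp(-4*I*pi/5) + 3*exp(2*I*pi/5))*conj(exp(-2*I*pi/5)) + 1*(1 + 3*exp(4*I*pi/5) + 2*exp(2*I*pi/5))*conj(exp(-4*I*pi/5)) + 1*(1 + 2*exp(-2*I*pi/5) + 3*exp(-4*I*pi/5))*conj(exp(4*I*pi/5)) + 1*(1 + 3*exp(-2*I*pi/5) + 2*exp(4*I*pi/5))*conj(exp(2*I*pi/5))]
      = (1/5)[(6) + (2*exp(-2*I*pi/5) + exp(2*I*pi/5) + 3*exp(4*I*pi/5)) + (3*exp(-2*I*pi/5) + 2*exp(-4*I*pi/5) + exp(4*I*pi/5)) + (exp(-4*I*pi/5) + 2*exp(4*I*pi/5) + 3*exp(2*I*pi/5)) + (3*exp(-4*I*pi/5) + exp(-2*I*pi/5) + 2*exp(2*I*pi/5))] = 0/5 = 0
(Exp terms are combined using exp(i*s)*conj(exp(i*t)) = exp(i*(s-t)), and sums of them are collapsed using the identity that for every m > 1 the m distinct m-th roots of unity sum to 0, e.g. 1 + exp(2*I*pi/3) + exp(-2*I*pi/3) = 0.)
Dimension check: dim(rho) = sum (mult * dim) = 1*1 + 3*1 + 0*1 + 2*1 + 0*1 = 6 = chi_rho(e) = 6.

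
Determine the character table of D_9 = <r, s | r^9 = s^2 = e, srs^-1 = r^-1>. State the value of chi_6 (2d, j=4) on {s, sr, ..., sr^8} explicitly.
Conjugacy classes: {e} of size 1, {r^1, r^8} of size 2, {r^2, r^7} of size 2, {r^3, r^6} of size 2, {r^4, r^5} of size 2, {s, sr, ..., sr^8} of size 9.
Character table:
  irrep \ class              {e} (size 1)  {r^1, r^8} (size 2)  {r^2, r^7} (size 2)  {r^3, r^6} (size 2)  {r^4, r^5} (size 2)  {s, sr, ..., sr^8} (size 9)
  chi_1 (triv)               1             1                    1                    1                    1                    1                          
  chi_2 (sign: r->1, s->-1)  1             1                    1                    1                    1                    -1                         
  chi_3 (2d, j=1)            2             2*cos(2*pi/9)        2*cos(4*pi/9)        -1                   -2*cos(pi/9)         0                          
  chi_4 (2d, j=2)            2             2*cos(4*pi/9)        -2*cos(pi/9)         -1                   2*cos(2*pi/9)        0                          
  chi_5 (2d, j=3)            2             -1                   -1                   2                    -1                   0                          
  chi_6 (2d, j=4)            2             -2*cos(pi/9)         2*cos(2*pi/9)        -1                   2*cos(4*pi/9)        0                          

Spot check: chi_6 (2d, j=4) on {s, sr, ..., sr^8} = 0.

Explanation: D_9 has order 2*9 = 18 with 6 conjugacy classes, hence 6 irreducibles. Sum of squared dims 1 + 1 + 4 + 4 + 4 + 4 = 18 = |G|. Linear characters come from the abelianisation; the 2-dimensional irreps have character r^k -> 2*cos(2*pi*j*k/9), reflections -> 0.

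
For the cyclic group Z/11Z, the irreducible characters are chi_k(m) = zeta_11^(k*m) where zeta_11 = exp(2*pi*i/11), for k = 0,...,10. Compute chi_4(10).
chi_4(10) = zeta_11^40 = exp(-8*I*pi/11)

Justification: chi_4(10) = zeta_11^(4*10) = zeta_11^40. Since zeta_11^11 = 1, this equals zeta_11^7 = exp(2*pi*i*7/11) = exp(-8*I*pi/11).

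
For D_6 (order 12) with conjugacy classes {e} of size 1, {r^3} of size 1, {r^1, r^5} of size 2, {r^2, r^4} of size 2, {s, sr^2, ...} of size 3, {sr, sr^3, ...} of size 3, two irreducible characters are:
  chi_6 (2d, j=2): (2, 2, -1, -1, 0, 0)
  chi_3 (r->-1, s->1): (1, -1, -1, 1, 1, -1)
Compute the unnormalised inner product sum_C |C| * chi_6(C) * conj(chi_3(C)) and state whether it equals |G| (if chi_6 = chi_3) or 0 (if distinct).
Sum = 0; so <chi_6, chi_3> = 0 (distinct irreducibles are orthogonal).

Details: Compute term by term over conjugacy classes (|C| * chi_6(C) * conj(chi_3(C))):
  1*(2)*conj(1) + 1*(2)*conj(-1) + 2*(-1)*conj(-1) + 2*(-1)*conj(1) + 3*(0)*conj(1) + 3*(0)*conj(-1)
  = (2) + (-2) + (2) + (-2) + (0) + (0)
  = 0.
Dividing by |G| = 12 gives 0/12 = 0, matching the row-orthogonality relation <chi_6, chi_3> = [chi_6 = chi_3].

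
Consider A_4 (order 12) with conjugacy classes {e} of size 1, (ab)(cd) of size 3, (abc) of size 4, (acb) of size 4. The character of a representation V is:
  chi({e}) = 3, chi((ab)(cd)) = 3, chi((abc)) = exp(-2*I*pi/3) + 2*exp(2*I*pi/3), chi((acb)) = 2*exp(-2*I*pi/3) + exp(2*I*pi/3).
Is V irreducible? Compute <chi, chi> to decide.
Not irreducible (reducible): <chi, chi> = 5 > 1.

Working: <chi, chi> = (1/|G|) sum_C |C| * |chi(C)|^2 = (1/12)[1*|3|^2 + 3*|3|^2 + 4*|exp(-2*I*pi/3) + 2*exp(2*I*pi/3)|^2 + 4*|2*exp(-2*I*pi/3) + exp(2*I*pi/3)|^2]
  = (1/12)[(9) + (27) + (12) + (12)] = 60/12 = 5.
(Exp terms are combined using exp(i*s)*conj(exp(i*t)) = exp(i*(s-t)), and sums of them are collapsed using the identity that for every m > 1 the m distinct m-th roots of unity sum to 0, e.g. 1 + exp(2*I*pi/3) + exp(-2*I*pi/3) = 0.)
A character is irreducible iff <chi, chi> = 1, so this representation is reducible.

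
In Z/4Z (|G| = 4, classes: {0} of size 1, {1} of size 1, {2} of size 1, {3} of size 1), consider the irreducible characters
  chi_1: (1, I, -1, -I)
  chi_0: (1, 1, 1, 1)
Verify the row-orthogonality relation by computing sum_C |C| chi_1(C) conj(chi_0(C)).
Sum = 0; so <chi_1, chi_0> = 0 (distinct irreducibles are orthogonal).

Reasoning: Compute term by term over conjugacy classes (|C| * chi_1(C) * conj(chi_0(C))):
  1*(1)*conj(1) + 1*(I)*conj(1) + 1*(-1)*conj(1) + 1*(-I)*conj(1)
  = (1) + (I) + (-1) + (-I)
  = 0.
(Exp terms are combined using exp(i*s)*conj(exp(i*t)) = exp(i*(s-t)), and sums of them are collapsed using the identity that for every m > 1 the m distinct m-th roots of unity sum to 0, e.g. 1 + exp(2*I*pi/3) + exp(-2*I*pi/3) = 0.)
Dividing by |G| = 4 gives 0/4 = 0, matching the row-orthogonality relation <chi_1, chi_0> = [chi_1 = chi_0].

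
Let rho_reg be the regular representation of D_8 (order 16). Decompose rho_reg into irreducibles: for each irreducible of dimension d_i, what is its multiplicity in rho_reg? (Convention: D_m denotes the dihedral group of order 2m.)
Each irreducible V_i of dimension d_i appears with multiplicity d_i, i.e. rho_reg = (direct sum over all irreducibles V_i) d_i V_i. The irreducible dimensions for D_8 are 1, 1, 1, 1, 2, 2, 2: 4 irreducibles of dimension 1, each with multiplicity 1; 3 irreducibles of dimension 2, each with multiplicity 2. Total dimension 4*1*1 + 3*2*2 = 16 = |G|.

Details: General theorem: in the regular representation of a finite group G, each irreducible appears with multiplicity equal to its dimension. Check: dim(rho_reg) = sum d_i^2 = 1 + 1 + 1 + 1 + 4 + 4 + 4 = 16 = |G|.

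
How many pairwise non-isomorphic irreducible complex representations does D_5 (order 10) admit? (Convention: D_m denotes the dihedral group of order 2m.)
4

Proof sketch: The number of irreducible complex representations of a finite group equals its number of conjugacy classes. D_5 has 4 conjugacy classes ((n+3)/2 for n odd), so D_5 (order 10) has exactly 4 irreducible complex representations.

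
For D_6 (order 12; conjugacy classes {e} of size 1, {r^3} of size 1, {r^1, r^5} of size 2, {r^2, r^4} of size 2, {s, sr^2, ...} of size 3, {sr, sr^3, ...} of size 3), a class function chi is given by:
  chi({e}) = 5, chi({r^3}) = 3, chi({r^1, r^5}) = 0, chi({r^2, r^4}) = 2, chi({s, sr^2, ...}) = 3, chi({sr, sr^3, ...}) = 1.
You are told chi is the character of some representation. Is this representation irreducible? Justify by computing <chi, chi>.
Not irreducible (reducible): <chi, chi> = 6 > 1.

Working: <chi, chi> = (1/|G|) sum_C |C| * |chi(C)|^2 = (1/12)[1*|5|^2 + 1*|3|^2 + 2*|0|^2 + 2*|2|^2 + 3*|3|^2 + 3*|1|^2]
  = (1/12)[(25) + (9) + (0) + (8) + (27) + (3)] = 72/12 = 6.
A character is irreducible iff <chi, chi> = 1, so this representation is reducible.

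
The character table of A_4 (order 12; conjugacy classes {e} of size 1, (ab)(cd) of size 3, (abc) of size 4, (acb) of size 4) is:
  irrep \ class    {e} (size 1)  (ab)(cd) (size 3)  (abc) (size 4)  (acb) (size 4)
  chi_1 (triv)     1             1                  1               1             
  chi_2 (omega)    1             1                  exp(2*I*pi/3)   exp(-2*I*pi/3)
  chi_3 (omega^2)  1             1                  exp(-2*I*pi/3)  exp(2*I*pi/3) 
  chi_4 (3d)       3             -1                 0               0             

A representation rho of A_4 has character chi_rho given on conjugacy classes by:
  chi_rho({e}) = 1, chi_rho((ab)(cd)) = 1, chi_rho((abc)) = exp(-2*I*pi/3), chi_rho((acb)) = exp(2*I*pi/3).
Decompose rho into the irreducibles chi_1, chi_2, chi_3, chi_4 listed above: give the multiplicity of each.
Multiplicities: chi_1: 0, chi_2: 0, chi_3: 1, chi_4: 0.

Explanation: Use <chi_rho, chi> = (1/|G|) sum_C |C| * chi_rho(C) * conj(chi(C)) with |G| = 12 for each irreducible chi in the table:
  <chi_rho, chi_1> = (1/12)[1*(1)*conj(1) + 3*(1)*conj(1) + 4*(exp(-2*I*pi/3))*conj(1) + 4*(exp(2*I*pi/3))*conj(1)]
      = (1/12)[(1) + (3) + (4*exp(-2*I*pi/3)) + (4*exp(2*I*pi/3))] = 0/12 = 0
  <chi_rho, chi_2> = (1/12)[1*(1)*conj(1) + 3*(1)*conj(1) + 4*(exp(-2*I*pi/3))*conj(exp(2*I*pi/3)) + 4*(exp(2*I*pi/3))*conj(exp(-2*I*pi/3))]
      = (1/12)[(1) + (3) + (4*exp(2*I*pi/3)) + (4*exp(-2*I*pi/3))] = 0/12 = 0
  <chi_rho, chi_3> = (1/12)[1*(1)*conj(1) + 3*(1)*conj(1) + 4*(exp(-2*I*pi/3))*conj(exp(-2*I*pi/3)) + 4*(exp(2*I*pi/3))*conj(exp(2*I*pi/3))]
      = (1/12)[(1) + (3) + (4) + (4)] = 12/12 = 1
  <chi_rho, chi_4> = (1/12)[1*(1)*conj(3) + 3*(1)*conj(-1) + 4*(exp(-2*I*pi/3))*conj(0) + 4*(exp(2*I*pi/3))*conj(0)]
      = (1/12)[(3) + (-3) + (0) + (0)] = 0/12 = 0
(Exp terms are combined using exp(i*s)*conj(exp(i*t)) = exp(i*(s-t)), and sums of them are collapsed using the identity that for every m > 1 the m distinct m-th roots of unity sum to 0, e.g. 1 + exp(2*I*pi/3) + exp(-2*I*pi/3) = 0.)
Dimension check: dim(rho) = sum (mult * dim) = 0*1 + 0*1 + 1*1 + 0*3 = 1 = chi_rho(e) = 1.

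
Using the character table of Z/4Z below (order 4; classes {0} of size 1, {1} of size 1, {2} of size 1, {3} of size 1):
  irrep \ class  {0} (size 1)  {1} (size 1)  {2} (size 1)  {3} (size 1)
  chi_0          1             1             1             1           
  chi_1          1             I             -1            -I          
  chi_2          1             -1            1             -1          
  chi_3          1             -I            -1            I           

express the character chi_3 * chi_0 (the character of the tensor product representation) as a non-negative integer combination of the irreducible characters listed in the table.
chi_3 tensor chi_0 = chi_3 (all other irreducibles have multiplicity 0).

Derivation: The character of a tensor product is the pointwise product (chi_3 * chi_0)(C) = chi_3(C) * chi_0(C):
  {0}: (1)*(1), {1}: (-I)*(1), {2}: (-1)*(1), {3}: (I)*(1)
so (chi_3 * chi_0) takes values
  {0} -> 1, {1} -> -I, {2} -> -1, {3} -> I.
Now take the inner product of this character with each irreducible chi from the table, <chi_3*chi_0, chi> = (1/4) sum_C |C| (chi_3*chi_0)(C) conj(chi(C)):
  <chi_3*chi_0, chi_0> = (1/4)[1*(1)*conj(1) + 1*(-I)*conj(1) + 1*(-1)*conj(1) + 1*(I)*conj(1)]
      = (1/4)[(1) + (-I) + (-1) + (I)] = 0/4 = 0
  <chi_3*chi_0, chi_1> = (1/4)[1*(1)*conj(1) + 1*(-I)*conj(I) + 1*(-1)*conj(-1) + 1*(I)*conj(-I)]
      = (1/4)[(1) + (-1) + (1) + (-1)] = 0/4 = 0
  <chi_3*chi_0, chi_2> = (1/4)[1*(1)*conj(1) + 1*(-I)*conj(-1) + 1*(-1)*conj(1) + 1*(I)*conj(-1)]
      = (1/4)[(1) + (I) + (-1) + (-I)] = 0/4 = 0
  <chi_3*chi_0, chi_3> = (1/4)[1*(1)*conj(1) + 1*(-I)*conj(-I) + 1*(-1)*conj(-1) + 1*(I)*conj(I)]
      = (1/4)[(1) + (1) + (1) + (1)] = 4/4 = 1
(Exp terms are combined using exp(i*s)*conj(exp(i*t)) = exp(i*(s-t)), and sums of them are collapsed using the identity that for every m > 1 the m distinct m-th roots of unity sum to 0, e.g. 1 + exp(2*I*pi/3) + exp(-2*I*pi/3) = 0.)
Hence the multiplicities are chi_3: 1. Dimension check: dim(chi_3)*dim(chi_0) = 1*1 = 1 and sum (mult * dim) = 1*1 = 1.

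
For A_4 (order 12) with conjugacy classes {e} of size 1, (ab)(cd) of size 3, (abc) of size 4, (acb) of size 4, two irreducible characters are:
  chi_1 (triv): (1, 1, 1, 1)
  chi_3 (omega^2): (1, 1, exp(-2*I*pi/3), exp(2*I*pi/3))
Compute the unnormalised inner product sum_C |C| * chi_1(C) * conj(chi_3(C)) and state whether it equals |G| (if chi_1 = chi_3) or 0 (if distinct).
Sum = 0; so <chi_1, chi_3> = 0 (distinct irreducibles are orthogonal).

Justification: Compute term by term over conjugacy classes (|C| * chi_1(C) * conj(chi_3(C))):
  1*(1)*conj(1) + 3*(1)*conj(1) + 4*(1)*conj(exp(-2*I*pi/3)) + 4*(1)*conj(exp(2*I*pi/3))
  = (1) + (3) + (4*exp(2*I*pi/3)) + (4*exp(-2*I*pi/3))
  = 0.
(Exp terms are combined using exp(i*s)*conj(exp(i*t)) = exp(i*(s-t)), and sums of them are collapsed using the identity that for every m > 1 the m distinct m-th roots of unity sum to 0, e.g. 1 + exp(2*I*pi/3) + exp(-2*I*pi/3) = 0.)
Dividing by |G| = 12 gives 0/12 = 0, matching the row-orthogonality relation <chi_1, chi_3> = [chi_1 = chi_3].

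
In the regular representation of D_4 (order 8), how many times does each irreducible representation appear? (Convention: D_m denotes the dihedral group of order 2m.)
Each irreducible V_i of dimension d_i appears with multiplicity d_i, i.e. rho_reg = (direct sum over all irreducibles V_i) d_i V_i. The irreducible dimensions for D_4 are 1, 1, 1, 1, 2: 4 irreducibles of dimension 1, each with multiplicity 1; 1 irreducible of dimension 2, with multiplicity 2. Total dimension 4*1*1 + 1*2*2 = 8 = |G|.

Reasoning: General theorem: in the regular representation of a finite group G, each irreducible appears with multiplicity equal to its dimension. Check: dim(rho_reg) = sum d_i^2 = 1 + 1 + 1 + 1 + 4 = 8 = |G|.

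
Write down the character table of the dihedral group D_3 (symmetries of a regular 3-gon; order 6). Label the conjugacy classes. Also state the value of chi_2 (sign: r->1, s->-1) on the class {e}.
Conjugacy classes: {e} of size 1, {r^1, r^2} of size 2, {s, sr, ..., sr^2} of size 3.
Character table:
  irrep \ class              {e} (size 1)  {r^1, r^2} (size 2)  {s, sr, ..., sr^2} (size 3)
  chi_1 (triv)               1             1                    1                          
  chi_2 (sign: r->1, s->-1)  1             1                    -1                         
  chi_3 (2d, j=1)            2             -1                   0                          

Spot check: chi_2 (sign: r->1, s->-1) on {e} = 1.

D_3 has order 2*3 = 6 with 3 conjugacy classes, hence 3 irreducibles. Sum of squared dims 1 + 1 + 4 = 6 = |G|. Linear characters come from the abelianisation; the 2-dimensional irreps have character r^k -> 2*cos(2*pi*j*k/3), reflections -> 0.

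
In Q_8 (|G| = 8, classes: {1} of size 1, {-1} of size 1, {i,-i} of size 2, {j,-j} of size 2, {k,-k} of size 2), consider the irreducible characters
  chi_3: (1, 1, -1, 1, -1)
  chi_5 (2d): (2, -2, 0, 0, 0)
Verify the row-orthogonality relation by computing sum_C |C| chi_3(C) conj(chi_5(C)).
Sum = 0; so <chi_3, chi_5> = 0 (distinct irreducibles are orthogonal).

Reasoning: Compute term by term over conjugacy classes (|C| * chi_3(C) * conj(chi_5(C))):
  1*(1)*conj(2) + 1*(1)*conj(-2) + 2*(-1)*conj(0) + 2*(1)*conj(0) + 2*(-1)*conj(0)
  = (2) + (-2) + (0) + (0) + (0)
  = 0.
Dividing by |G| = 8 gives 0/8 = 0, matching the row-orthogonality relation <chi_3, chi_5> = [chi_3 = chi_5].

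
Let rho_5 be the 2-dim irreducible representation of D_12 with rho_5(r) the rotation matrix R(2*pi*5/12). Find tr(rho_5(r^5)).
chi_{rho_5}(r^5) = 2*cos(2*pi*5*5/12) = sqrt(3)

Proof sketch: rho_5(r^5) is rotation by angle 2*pi*5*5/12, whose trace is 2*cos(2*pi*5*5/12) = sqrt(3).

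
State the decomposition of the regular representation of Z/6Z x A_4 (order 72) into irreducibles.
Each irreducible V_i of dimension d_i appears with multiplicity d_i, i.e. rho_reg = (direct sum over all irreducibles V_i) d_i V_i. The irreducible dimensions for Z/6Z x A_4 are 1, 1, 1, 1, 1, 1, 1, 1, 1, 1, 1, 1, 1, 1, 1, 1, 1, 1, 3, 3, 3, 3, 3, 3: 18 irreducibles of dimension 1, each with multiplicity 1; 6 irreducibles of dimension 3, each with multiplicity 3. Total dimension 18*1*1 + 6*3*3 = 72 = |G|.

Solution. General theorem: in the regular representation of a finite group G, each irreducible appears with multiplicity equal to its dimension. Check: dim(rho_reg) = sum d_i^2 = 1 + 1 + 1 + 1 + 1 + 1 + 1 + 1 + 1 + 1 + 1 + 1 + 1 + 1 + 1 + 1 + 1 + 1 + 9 + 9 + 9 + 9 + 9 + 9 = 72 = |G|.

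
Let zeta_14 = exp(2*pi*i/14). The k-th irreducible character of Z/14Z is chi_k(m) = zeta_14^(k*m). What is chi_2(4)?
chi_2(4) = zeta_14^8 = exp(-6*I*pi/7)

Reasoning: chi_2(4) = zeta_14^(2*4) = zeta_14^8. Since zeta_14^14 = 1, this equals zeta_14^8 = exp(2*pi*i*8/14) = exp(-6*I*pi/7).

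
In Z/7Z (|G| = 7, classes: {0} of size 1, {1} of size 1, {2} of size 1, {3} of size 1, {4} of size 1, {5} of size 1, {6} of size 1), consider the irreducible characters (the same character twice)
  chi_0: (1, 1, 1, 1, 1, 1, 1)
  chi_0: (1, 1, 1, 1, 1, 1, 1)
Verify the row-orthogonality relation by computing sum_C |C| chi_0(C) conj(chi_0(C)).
Sum = 7 = |G| = 7; so <chi_0, chi_0> = 1 (norm-1 confirms irreducibility).

Details: Compute term by term over conjugacy classes (|C| * chi_0(C) * conj(chi_0(C))):
  1*(1)*conj(1) + 1*(1)*conj(1) + 1*(1)*conj(1) + 1*(1)*conj(1) + 1*(1)*conj(1) + 1*(1)*conj(1) + 1*(1)*conj(1)
  = (1) + (1) + (1) + (1) + (1) + (1) + (1)
  = 7.
(Exp terms are combined using exp(i*s)*conj(exp(i*t)) = exp(i*(s-t)), and sums of them are collapsed using the identity that for every m > 1 the m distinct m-th roots of unity sum to 0, e.g. 1 + exp(2*I*pi/3) + exp(-2*I*pi/3) = 0.)
Dividing by |G| = 7 gives 7/7 = 1, matching the row-orthogonality relation <chi_0, chi_0> = [chi_0 = chi_0].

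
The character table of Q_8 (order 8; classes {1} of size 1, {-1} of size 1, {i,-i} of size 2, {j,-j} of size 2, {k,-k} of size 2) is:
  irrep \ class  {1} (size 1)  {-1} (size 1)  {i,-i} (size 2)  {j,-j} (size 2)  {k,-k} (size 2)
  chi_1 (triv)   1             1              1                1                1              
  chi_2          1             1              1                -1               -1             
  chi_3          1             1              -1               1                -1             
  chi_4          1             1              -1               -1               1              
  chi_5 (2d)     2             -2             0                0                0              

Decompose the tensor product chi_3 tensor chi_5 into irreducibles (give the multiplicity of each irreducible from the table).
chi_3 tensor chi_5 = chi_5 (all other irreducibles have multiplicity 0).

Details: The character of a tensor product is the pointwise product (chi_3 * chi_5)(C) = chi_3(C) * chi_5(C):
  {1}: (1)*(2), {-1}: (1)*(-2), {i,-i}: (-1)*(0), {j,-j}: (1)*(0), {k,-k}: (-1)*(0)
so (chi_3 * chi_5) takes values
  {1} -> 2, {-1} -> -2, {i,-i} -> 0, {j,-j} -> 0, {k,-k} -> 0.
Now take the inner product of this character with each irreducible chi from the table, <chi_3*chi_5, chi> = (1/8) sum_C |C| (chi_3*chi_5)(C) conj(chi(C)):
  <chi_3*chi_5, chi_1> = (1/8)[1*(2)*conj(1) + 1*(-2)*conj(1) + 2*(0)*conj(1) + 2*(0)*conj(1) + 2*(0)*conj(1)]
      = (1/8)[(2) + (-2) + (0) + (0) + (0)] = 0/8 = 0
  <chi_3*chi_5, chi_2> = (1/8)[1*(2)*conj(1) + 1*(-2)*conj(1) + 2*(0)*conj(1) + 2*(0)*conj(-1) + 2*(0)*conj(-1)]
      = (1/8)[(2) + (-2) + (0) + (0) + (0)] = 0/8 = 0
  <chi_3*chi_5, chi_3> = (1/8)[1*(2)*conj(1) + 1*(-2)*conj(1) + 2*(0)*conj(-1) + 2*(0)*conj(1) + 2*(0)*conj(-1)]
      = (1/8)[(2) + (-2) + (0) + (0) + (0)] = 0/8 = 0
  <chi_3*chi_5, chi_4> = (1/8)[1*(2)*conj(1) + 1*(-2)*conj(1) + 2*(0)*conj(-1) + 2*(0)*conj(-1) + 2*(0)*conj(1)]
      = (1/8)[(2) + (-2) + (0) + (0) + (0)] = 0/8 = 0
  <chi_3*chi_5, chi_5> = (1/8)[1*(2)*conj(2) + 1*(-2)*conj(-2) + 2*(0)*conj(0) + 2*(0)*conj(0) + 2*(0)*conj(0)]
      = (1/8)[(4) + (4) + (0) + (0) + (0)] = 8/8 = 1
Hence the multiplicities are chi_5: 1. Dimension check: dim(chi_3)*dim(chi_5) = 1*2 = 2 and sum (mult * dim) = 1*2 = 2.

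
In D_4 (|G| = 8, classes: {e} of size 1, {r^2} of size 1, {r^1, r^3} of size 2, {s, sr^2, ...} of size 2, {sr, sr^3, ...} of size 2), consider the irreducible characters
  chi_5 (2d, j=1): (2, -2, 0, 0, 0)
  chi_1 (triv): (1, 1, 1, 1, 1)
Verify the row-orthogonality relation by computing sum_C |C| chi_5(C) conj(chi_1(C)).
Sum = 0; so <chi_5, chi_1> = 0 (distinct irreducibles are orthogonal).

Details: Compute term by term over conjugacy classes (|C| * chi_5(C) * conj(chi_1(C))):
  1*(2)*conj(1) + 1*(-2)*conj(1) + 2*(0)*conj(1) + 2*(0)*conj(1) + 2*(0)*conj(1)
  = (2) + (-2) + (0) + (0) + (0)
  = 0.
Dividing by |G| = 8 gives 0/8 = 0, matching the row-orthogonality relation <chi_5, chi_1> = [chi_5 = chi_1].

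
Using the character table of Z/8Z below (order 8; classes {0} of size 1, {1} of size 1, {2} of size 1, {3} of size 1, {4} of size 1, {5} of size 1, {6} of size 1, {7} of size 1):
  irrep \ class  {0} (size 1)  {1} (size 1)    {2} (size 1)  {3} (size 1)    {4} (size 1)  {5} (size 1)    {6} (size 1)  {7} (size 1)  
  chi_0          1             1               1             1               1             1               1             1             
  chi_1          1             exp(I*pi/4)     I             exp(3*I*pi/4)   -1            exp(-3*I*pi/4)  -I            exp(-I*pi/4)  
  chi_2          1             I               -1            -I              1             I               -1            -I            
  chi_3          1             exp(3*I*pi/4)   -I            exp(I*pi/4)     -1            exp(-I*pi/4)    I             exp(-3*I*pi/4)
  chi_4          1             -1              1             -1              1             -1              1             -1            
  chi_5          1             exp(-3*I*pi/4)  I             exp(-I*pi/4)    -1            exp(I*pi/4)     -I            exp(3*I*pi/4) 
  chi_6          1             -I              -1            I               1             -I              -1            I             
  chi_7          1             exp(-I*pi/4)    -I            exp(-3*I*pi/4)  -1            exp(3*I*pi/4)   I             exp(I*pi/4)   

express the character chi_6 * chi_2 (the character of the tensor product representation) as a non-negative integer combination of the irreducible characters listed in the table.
chi_6 tensor chi_2 = chi_0 (all other irreducibles have multiplicity 0).

Working: The character of a tensor product is the pointwise product (chi_6 * chi_2)(C) = chi_6(C) * chi_2(C):
  {0}: (1)*(1), {1}: (-I)*(I), {2}: (-1)*(-1), {3}: (I)*(-I), {4}: (1)*(1), {5}: (-I)*(I), {6}: (-1)*(-1), {7}: (I)*(-I)
so (chi_6 * chi_2) takes values
  {0} -> 1, {1} -> 1, {2} -> 1, {3} -> 1, {4} -> 1, {5} -> 1, {6} -> 1, {7} -> 1.
Now take the inner product of this character with each irreducible chi from the table, <chi_6*chi_2, chi> = (1/8) sum_C |C| (chi_6*chi_2)(C) conj(chi(C)):
  <chi_6*chi_2, chi_0> = (1/8)[1*(1)*conj(1) + 1*(1)*conj(1) + 1*(1)*conj(1) + 1*(1)*conj(1) + 1*(1)*conj(1) + 1*(1)*conj(1) + 1*(1)*conj(1) + 1*(1)*conj(1)]
      = (1/8)[(1) + (1) + (1) + (1) + (1) + (1) + (1) + (1)] = 8/8 = 1
  <chi_6*chi_2, chi_1> = (1/8)[1*(1)*conj(1) + 1*(1)*conj(exp(I*pi/4)) + 1*(1)*conj(I) + 1*(1)*conj(exp(3*I*pi/4)) + 1*(1)*conj(-1) + 1*(1)*conj(exp(-3*I*pi/4)) + 1*(1)*conj(-I) + 1*(1)*conj(exp(-I*pi/4))]
      = (1/8)[(1) + (exp(-I*pi/4)) + (-I) + (exp(-3*I*pi/4)) + (-1) + (exp(3*I*pi/4)) + (I) + (exp(I*pi/4))] = 0/8 = 0
  <chi_6*chi_2, chi_2> = (1/8)[1*(1)*conj(1) + 1*(1)*conj(I) + 1*(1)*conj(-1) + 1*(1)*conj(-I) + 1*(1)*conj(1) + 1*(1)*conj(I) + 1*(1)*conj(-1) + 1*(1)*conj(-I)]
      = (1/8)[(1) + (-I) + (-1) + (I) + (1) + (-I) + (-1) + (I)] = 0/8 = 0
  <chi_6*chi_2, chi_3> = (1/8)[1*(1)*conj(1) + 1*(1)*conj(exp(3*I*pi/4)) + 1*(1)*conj(-I) + 1*(1)*conj(exp(I*pi/4)) + 1*(1)*conj(-1) + 1*(1)*conj(exp(-I*pi/4)) + 1*(1)*conj(I) + 1*(1)*conj(exp(-3*I*pi/4))]
      = (1/8)[(1) + (exp(-3*I*pi/4)) + (I) + (exp(-I*pi/4)) + (-1) + (exp(I*pi/4)) + (-I) + (exp(3*I*pi/4))] = 0/8 = 0
  <chi_6*chi_2, chi_4> = (1/8)[1*(1)*conj(1) + 1*(1)*conj(-1) + 1*(1)*conj(1) + 1*(1)*conj(-1) + 1*(1)*conj(1) + 1*(1)*conj(-1) + 1*(1)*conj(1) + 1*(1)*conj(-1)]
      = (1/8)[(1) + (-1) + (1) + (-1) + (1) + (-1) + (1) + (-1)] = 0/8 = 0
  <chi_6*chi_2, chi_5> = (1/8)[1*(1)*conj(1) + 1*(1)*conj(exp(-3*I*pi/4)) + 1*(1)*conj(I) + 1*(1)*conj(exp(-I*pi/4)) + 1*(1)*conj(-1) + 1*(1)*conj(exp(I*pi/4)) + 1*(1)*conj(-I) + 1*(1)*conj(exp(3*I*pi/4))]
      = (1/8)[(1) + (exp(3*I*pi/4)) + (-I) + (exp(I*pi/4)) + (-1) + (exp(-I*pi/4)) + (I) + (exp(-3*I*pi/4))] = 0/8 = 0
  <chi_6*chi_2, chi_6> = (1/8)[1*(1)*conj(1) + 1*(1)*conj(-I) + 1*(1)*conj(-1) + 1*(1)*conj(I) + 1*(1)*conj(1) + 1*(1)*conj(-I) + 1*(1)*conj(-1) + 1*(1)*conj(I)]
      = (1/8)[(1) + (I) + (-1) + (-I) + (1) + (I) + (-1) + (-I)] = 0/8 = 0
  <chi_6*chi_2, chi_7> = (1/8)[1*(1)*conj(1) + 1*(1)*conj(exp(-I*pi/4)) + 1*(1)*conj(-I) + 1*(1)*conj(exp(-3*I*pi/4)) + 1*(1)*conj(-1) + 1*(1)*conj(exp(3*I*pi/4)) + 1*(1)*conj(I) + 1*(1)*conj(exp(I*pi/4))]
      = (1/8)[(1) + (exp(I*pi/4)) + (I) + (exp(3*I*pi/4)) + (-1) + (exp(-3*I*pi/4)) + (-I) + (exp(-I*pi/4))] = 0/8 = 0
(Exp terms are combined using exp(i*s)*conj(exp(i*t)) = exp(i*(s-t)), and sums of them are collapsed using the identity that for every m > 1 the m distinct m-th roots of unity sum to 0, e.g. 1 + exp(2*I*pi/3) + exp(-2*I*pi/3) = 0.)
Hence the multiplicities are chi_0: 1. Dimension check: dim(chi_6)*dim(chi_2) = 1*1 = 1 and sum (mult * dim) = 1*1 = 1.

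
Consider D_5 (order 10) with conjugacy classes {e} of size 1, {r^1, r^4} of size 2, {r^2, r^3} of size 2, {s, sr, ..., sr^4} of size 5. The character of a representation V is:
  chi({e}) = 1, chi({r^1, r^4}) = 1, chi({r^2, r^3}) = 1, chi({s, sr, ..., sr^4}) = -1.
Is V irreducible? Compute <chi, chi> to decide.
Irreducible: <chi, chi> = 1.

Justification: <chi, chi> = (1/|G|) sum_C |C| * |chi(C)|^2 = (1/10)[1*|1|^2 + 2*|1|^2 + 2*|1|^2 + 5*|-1|^2]
  = (1/10)[(1) + (2) + (2) + (5)] = 10/10 = 1.
A character is irreducible iff <chi, chi> = 1, so this representation is irreducible.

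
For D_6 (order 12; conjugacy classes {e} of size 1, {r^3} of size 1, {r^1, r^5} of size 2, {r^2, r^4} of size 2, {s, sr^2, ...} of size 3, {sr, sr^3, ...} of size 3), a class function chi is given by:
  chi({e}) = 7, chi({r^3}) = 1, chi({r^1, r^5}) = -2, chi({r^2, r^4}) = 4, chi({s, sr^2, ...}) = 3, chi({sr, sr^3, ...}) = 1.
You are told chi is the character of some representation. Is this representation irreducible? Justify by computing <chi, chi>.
Not irreducible (reducible): <chi, chi> = 10 > 1.

Why: <chi, chi> = (1/|G|) sum_C |C| * |chi(C)|^2 = (1/12)[1*|7|^2 + 1*|1|^2 + 2*|-2|^2 + 2*|4|^2 + 3*|3|^2 + 3*|1|^2]
  = (1/12)[(49) + (1) + (8) + (32) + (27) + (3)] = 120/12 = 10.
A character is irreducible iff <chi, chi> = 1, so this representation is reducible.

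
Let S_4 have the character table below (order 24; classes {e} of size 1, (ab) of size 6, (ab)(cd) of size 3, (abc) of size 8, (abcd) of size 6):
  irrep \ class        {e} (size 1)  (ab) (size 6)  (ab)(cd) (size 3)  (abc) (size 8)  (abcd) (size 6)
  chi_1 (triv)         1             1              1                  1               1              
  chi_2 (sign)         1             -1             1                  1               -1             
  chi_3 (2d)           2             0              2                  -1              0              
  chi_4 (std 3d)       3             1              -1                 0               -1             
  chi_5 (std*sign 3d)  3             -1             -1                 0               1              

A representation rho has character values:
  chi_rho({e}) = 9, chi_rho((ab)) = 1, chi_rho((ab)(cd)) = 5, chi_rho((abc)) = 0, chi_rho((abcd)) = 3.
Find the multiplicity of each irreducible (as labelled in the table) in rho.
Multiplicities: chi_1: 2, chi_2: 0, chi_3: 2, chi_4: 0, chi_5: 1.

Why: Use <chi_rho, chi> = (1/|G|) sum_C |C| * chi_rho(C) * conj(chi(C)) with |G| = 24 for each irreducible chi in the table:
  <chi_rho, chi_1> = (1/24)[1*(9)*conj(1) + 6*(1)*conj(1) + 3*(5)*conj(1) + 8*(0)*conj(1) + 6*(3)*conj(1)]
      = (1/24)[(9) + (6) + (15) + (0) + (18)] = 48/24 = 2
  <chi_rho, chi_2> = (1/24)[1*(9)*conj(1) + 6*(1)*conj(-1) + 3*(5)*conj(1) + 8*(0)*conj(1) + 6*(3)*conj(-1)]
      = (1/24)[(9) + (-6) + (15) + (0) + (-18)] = 0/24 = 0
  <chi_rho, chi_3> = (1/24)[1*(9)*conj(2) + 6*(1)*conj(0) + 3*(5)*conj(2) + 8*(0)*conj(-1) + 6*(3)*conj(0)]
      = (1/24)[(18) + (0) + (30) + (0) + (0)] = 48/24 = 2
  <chi_rho, chi_4> = (1/24)[1*(9)*conj(3) + 6*(1)*conj(1) + 3*(5)*conj(-1) + 8*(0)*conj(0) + 6*(3)*conj(-1)]
      = (1/24)[(27) + (6) + (-15) + (0) + (-18)] = 0/24 = 0
  <chi_rho, chi_5> = (1/24)[1*(9)*conj(3) + 6*(1)*conj(-1) + 3*(5)*conj(-1) + 8*(0)*conj(0) + 6*(3)*conj(1)]
      = (1/24)[(27) + (-6) + (-15) + (0) + (18)] = 24/24 = 1
Dimension check: dim(rho) = sum (mult * dim) = 2*1 + 0*1 + 2*2 + 0*3 + 1*3 = 9 = chi_rho(e) = 9.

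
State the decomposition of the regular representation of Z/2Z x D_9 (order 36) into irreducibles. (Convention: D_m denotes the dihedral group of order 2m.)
Each irreducible V_i of dimension d_i appears with multiplicity d_i, i.e. rho_reg = (direct sum over all irreducibles V_i) d_i V_i. The irreducible dimensions for Z/2Z x D_9 are 1, 1, 1, 1, 2, 2, 2, 2, 2, 2, 2, 2: 4 irreducibles of dimension 1, each with multiplicity 1; 8 irreducibles of dimension 2, each with multiplicity 2. Total dimension 4*1*1 + 8*2*2 = 36 = |G|.

Justification: General theorem: in the regular representation of a finite group G, each irreducible appears with multiplicity equal to its dimension. Check: dim(rho_reg) = sum d_i^2 = 1 + 1 + 1 + 1 + 4 + 4 + 4 + 4 + 4 + 4 + 4 + 4 = 36 = |G|.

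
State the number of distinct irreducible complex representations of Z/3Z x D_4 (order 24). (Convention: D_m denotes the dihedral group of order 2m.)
15

Justification: The number of irreducible complex representations of a finite group equals its number of conjugacy classes. For a direct product, #classes(G x H) = #classes(G) * #classes(H). Z/3Z has 3 classes (abelian), D_4 has 5 classes, so 3 * 5 = 15, so Z/3Z x D_4 (order 24) has exactly 15 irreducible complex representations.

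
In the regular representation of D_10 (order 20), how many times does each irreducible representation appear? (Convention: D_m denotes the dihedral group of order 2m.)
Each irreducible V_i of dimension d_i appears with multiplicity d_i, i.e. rho_reg = (direct sum over all irreducibles V_i) d_i V_i. The irreducible dimensions for D_10 are 1, 1, 1, 1, 2, 2, 2, 2: 4 irreducibles of dimension 1, each with multiplicity 1; 4 irreducibles of dimension 2, each with multiplicity 2. Total dimension 4*1*1 + 4*2*2 = 20 = |G|.

General theorem: in the regular representation of a finite group G, each irreducible appears with multiplicity equal to its dimension. Check: dim(rho_reg) = sum d_i^2 = 1 + 1 + 1 + 1 + 4 + 4 + 4 + 4 = 20 = |G|.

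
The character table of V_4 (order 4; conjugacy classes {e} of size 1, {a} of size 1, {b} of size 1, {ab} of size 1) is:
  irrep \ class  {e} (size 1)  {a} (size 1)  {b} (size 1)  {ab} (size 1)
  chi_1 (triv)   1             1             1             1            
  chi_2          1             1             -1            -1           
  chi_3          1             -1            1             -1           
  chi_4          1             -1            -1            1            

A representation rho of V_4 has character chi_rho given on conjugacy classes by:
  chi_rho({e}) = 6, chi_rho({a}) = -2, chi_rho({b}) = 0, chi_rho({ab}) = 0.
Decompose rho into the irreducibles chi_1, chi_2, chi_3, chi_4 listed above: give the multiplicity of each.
Multiplicities: chi_1: 1, chi_2: 1, chi_3: 2, chi_4: 2.

Working: Use <chi_rho, chi> = (1/|G|) sum_C |C| * chi_rho(C) * conj(chi(C)) with |G| = 4 for each irreducible chi in the table:
  <chi_rho, chi_1> = (1/4)[1*(6)*conj(1) + 1*(-2)*conj(1) + 1*(0)*conj(1) + 1*(0)*conj(1)]
      = (1/4)[(6) + (-2) + (0) + (0)] = 4/4 = 1
  <chi_rho, chi_2> = (1/4)[1*(6)*conj(1) + 1*(-2)*conj(1) + 1*(0)*conj(-1) + 1*(0)*conj(-1)]
      = (1/4)[(6) + (-2) + (0) + (0)] = 4/4 = 1
  <chi_rho, chi_3> = (1/4)[1*(6)*conj(1) + 1*(-2)*conj(-1) + 1*(0)*conj(1) + 1*(0)*conj(-1)]
      = (1/4)[(6) + (2) + (0) + (0)] = 8/4 = 2
  <chi_rho, chi_4> = (1/4)[1*(6)*conj(1) + 1*(-2)*conj(-1) + 1*(0)*conj(-1) + 1*(0)*conj(1)]
      = (1/4)[(6) + (2) + (0) + (0)] = 8/4 = 2
Dimension check: dim(rho) = sum (mult * dim) = 1*1 + 1*1 + 2*1 + 2*1 = 6 = chi_rho(e) = 6.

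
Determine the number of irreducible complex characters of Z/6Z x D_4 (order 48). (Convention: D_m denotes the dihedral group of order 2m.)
30

Working: The number of irreducible complex representations of a finite group equals its number of conjugacy classes. For a direct product, #classes(G x H) = #classes(G) * #classes(H). Z/6Z has 6 classes (abelian), D_4 has 5 classes, so 6 * 5 = 30, so Z/6Z x D_4 (order 48) has exactly 30 irreducible complex representations.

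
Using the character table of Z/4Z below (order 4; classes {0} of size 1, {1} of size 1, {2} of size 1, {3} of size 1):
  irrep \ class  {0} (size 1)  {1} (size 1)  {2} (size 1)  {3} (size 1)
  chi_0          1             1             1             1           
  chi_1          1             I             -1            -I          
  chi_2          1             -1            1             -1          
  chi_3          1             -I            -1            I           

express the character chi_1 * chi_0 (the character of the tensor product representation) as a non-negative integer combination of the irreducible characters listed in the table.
chi_1 tensor chi_0 = chi_1 (all other irreducibles have multiplicity 0).

The character of a tensor product is the pointwise product (chi_1 * chi_0)(C) = chi_1(C) * chi_0(C):
  {0}: (1)*(1), {1}: (I)*(1), {2}: (-1)*(1), {3}: (-I)*(1)
so (chi_1 * chi_0) takes values
  {0} -> 1, {1} -> I, {2} -> -1, {3} -> -I.
Now take the inner product of this character with each irreducible chi from the table, <chi_1*chi_0, chi> = (1/4) sum_C |C| (chi_1*chi_0)(C) conj(chi(C)):
  <chi_1*chi_0, chi_0> = (1/4)[1*(1)*conj(1) + 1*(I)*conj(1) + 1*(-1)*conj(1) + 1*(-I)*conj(1)]
      = (1/4)[(1) + (I) + (-1) + (-I)] = 0/4 = 0
  <chi_1*chi_0, chi_1> = (1/4)[1*(1)*conj(1) + 1*(I)*conj(I) + 1*(-1)*conj(-1) + 1*(-I)*conj(-I)]
      = (1/4)[(1) + (1) + (1) + (1)] = 4/4 = 1
  <chi_1*chi_0, chi_2> = (1/4)[1*(1)*conj(1) + 1*(I)*conj(-1) + 1*(-1)*conj(1) + 1*(-I)*conj(-1)]
      = (1/4)[(1) + (-I) + (-1) + (I)] = 0/4 = 0
  <chi_1*chi_0, chi_3> = (1/4)[1*(1)*conj(1) + 1*(I)*conj(-I) + 1*(-1)*conj(-1) + 1*(-I)*conj(I)]
      = (1/4)[(1) + (-1) + (1) + (-1)] = 0/4 = 0
(Exp terms are combined using exp(i*s)*conj(exp(i*t)) = exp(i*(s-t)), and sums of them are collapsed using the identity that for every m > 1 the m distinct m-th roots of unity sum to 0, e.g. 1 + exp(2*I*pi/3) + exp(-2*I*pi/3) = 0.)
Hence the multiplicities are chi_1: 1. Dimension check: dim(chi_1)*dim(chi_0) = 1*1 = 1 and sum (mult * dim) = 1*1 = 1.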